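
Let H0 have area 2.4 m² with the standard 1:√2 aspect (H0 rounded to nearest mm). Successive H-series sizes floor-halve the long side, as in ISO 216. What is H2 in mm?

651 × 921 mm

Let H0's short side be w mm. w · w√2 = 2.4 m² = 2,400,000 mm², so w ≈ 1302.7 mm and w√2 ≈ 1842.3 mm → H0 = 1303 × 1842 mm.
H1: ⌊1842/2⌋ × 1303 = 921 × 1303 mm
H2: ⌊1303/2⌋ × 921 = 651 × 921 mm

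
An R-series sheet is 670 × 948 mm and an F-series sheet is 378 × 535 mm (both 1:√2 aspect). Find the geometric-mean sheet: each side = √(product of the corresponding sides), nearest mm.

503 × 712 mm

Short side: √(670 · 378) = √253260 ≈ 503.2 → 503 mm
Long side: √(948 · 535) = √507180 ≈ 712.2 → 712 mm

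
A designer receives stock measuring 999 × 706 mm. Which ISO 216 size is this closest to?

B1 (707 × 1000 mm)

Aspect ratio 999/706 ≈ 1.415 — close to the ISO √2 ≈ 1.414.
In the B-series (B0 = 1000 × 1414 mm): B1 = 707 × 1000 mm.
Off by 2 mm total — nearest standard size.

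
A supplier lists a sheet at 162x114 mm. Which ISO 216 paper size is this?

Aspect ratio 162/114 ≈ 1.421 — close to the ISO √2 ≈ 1.414.
In the C-series (envelope sizes, between A and B): C6 = 114 × 162 mm.

C6 (114 × 162 mm)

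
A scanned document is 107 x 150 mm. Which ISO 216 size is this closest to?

A6 (105 × 148 mm)

Aspect ratio 150/107 ≈ 1.402 — close to the ISO √2 ≈ 1.414.
In the A-series (A0 area = 1 m²): A6 = 105 × 148 mm.
Off by 4 mm total — nearest standard size.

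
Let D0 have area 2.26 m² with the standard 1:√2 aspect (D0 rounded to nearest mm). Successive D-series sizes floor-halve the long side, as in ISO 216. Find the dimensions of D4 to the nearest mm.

316 × 447 mm

Let D0's short side be w mm. w · w√2 = 2.26 m² = 2,260,000 mm², so w ≈ 1264.1 mm and w√2 ≈ 1787.8 mm → D0 = 1264 × 1788 mm.
D1: ⌊1788/2⌋ × 1264 = 894 × 1264 mm
D2: ⌊1264/2⌋ × 894 = 632 × 894 mm
D3: ⌊894/2⌋ × 632 = 447 × 632 mm
D4: ⌊632/2⌋ × 447 = 316 × 447 mm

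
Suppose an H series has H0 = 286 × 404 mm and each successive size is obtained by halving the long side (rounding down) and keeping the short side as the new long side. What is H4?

71 × 101 mm

H1: ⌊404/2⌋ × 286 = 202 × 286 mm
H2: ⌊286/2⌋ × 202 = 143 × 202 mm
H3: ⌊202/2⌋ × 143 = 101 × 143 mm
H4: ⌊143/2⌋ × 101 = 71 × 101 mm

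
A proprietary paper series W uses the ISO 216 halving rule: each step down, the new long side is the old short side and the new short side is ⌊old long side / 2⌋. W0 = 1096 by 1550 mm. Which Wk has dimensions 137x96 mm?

W7

W0: 1096 × 1550 mm
W1: 775 × 1096 mm
W2: 548 × 775 mm
W3: 387 × 548 mm
W4: 274 × 387 mm
W5: 193 × 274 mm
W6: 137 × 193 mm
W7: 96 × 137 mm
W8: 68 × 96 mm
→ matches W7.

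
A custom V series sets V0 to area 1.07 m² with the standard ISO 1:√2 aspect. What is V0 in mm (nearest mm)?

Let the short side be w mm. Then w · w√2 = 1.07 m² = 1,070,000 mm².
w² = 1,070,000/√2, so w ≈ 869.8 mm; long side = w√2 ≈ 1230.1 mm.

870 × 1230 mm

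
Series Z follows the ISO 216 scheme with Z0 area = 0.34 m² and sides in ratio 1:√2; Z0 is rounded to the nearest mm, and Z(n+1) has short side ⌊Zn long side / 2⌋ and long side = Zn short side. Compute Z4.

122 × 173 mm

Let Z0's short side be w mm. w · w√2 = 0.34 m² = 340,000 mm², so w ≈ 490.3 mm and w√2 ≈ 693.4 mm → Z0 = 490 × 693 mm.
Z1: ⌊693/2⌋ × 490 = 346 × 490 mm
Z2: ⌊490/2⌋ × 346 = 245 × 346 mm
Z3: ⌊346/2⌋ × 245 = 173 × 245 mm
Z4: ⌊245/2⌋ × 173 = 122 × 173 mm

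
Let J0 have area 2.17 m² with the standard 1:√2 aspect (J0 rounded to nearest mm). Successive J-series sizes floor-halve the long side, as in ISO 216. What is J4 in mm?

309 × 438 mm

Let J0's short side be w mm. w · w√2 = 2.17 m² = 2,170,000 mm², so w ≈ 1238.7 mm and w√2 ≈ 1751.8 mm → J0 = 1239 × 1752 mm.
J1: ⌊1752/2⌋ × 1239 = 876 × 1239 mm
J2: ⌊1239/2⌋ × 876 = 619 × 876 mm
J3: ⌊876/2⌋ × 619 = 438 × 619 mm
J4: ⌊619/2⌋ × 438 = 309 × 438 mm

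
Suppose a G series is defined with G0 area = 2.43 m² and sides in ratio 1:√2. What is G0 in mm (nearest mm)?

1311 × 1854 mm

Let the short side be w mm. Then w · w√2 = 2.43 m² = 2,430,000 mm².
w² = 2,430,000/√2, so w ≈ 1310.8 mm; long side = w√2 ≈ 1853.8 mm.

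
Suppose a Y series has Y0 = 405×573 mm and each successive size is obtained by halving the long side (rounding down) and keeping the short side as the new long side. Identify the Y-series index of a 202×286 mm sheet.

Y0: 405 × 573 mm
Y1: 286 × 405 mm
Y2: 202 × 286 mm
Y3: 143 × 202 mm
→ matches Y2.

Y2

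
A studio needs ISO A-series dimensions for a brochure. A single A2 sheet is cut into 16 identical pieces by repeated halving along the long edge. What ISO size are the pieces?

16 = 2^4, so 4 halving steps.
A2 → A3 → … → A6 after 4 steps.

A6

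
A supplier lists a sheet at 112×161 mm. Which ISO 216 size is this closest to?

C6 (114 × 162 mm)

Aspect ratio 161/112 ≈ 1.438 (ISO target is √2 ≈ 1.414).
In the C-series (envelope sizes, between A and B): C6 = 114 × 162 mm.
Off by 3 mm total — nearest standard size.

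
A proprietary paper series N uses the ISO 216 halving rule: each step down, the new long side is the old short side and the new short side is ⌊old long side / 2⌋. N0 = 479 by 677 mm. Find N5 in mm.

84 × 119 mm

N1: ⌊677/2⌋ × 479 = 338 × 479 mm
N2: ⌊479/2⌋ × 338 = 239 × 338 mm
N3: ⌊338/2⌋ × 239 = 169 × 239 mm
N4: ⌊239/2⌋ × 169 = 119 × 169 mm
N5: ⌊169/2⌋ × 119 = 84 × 119 mm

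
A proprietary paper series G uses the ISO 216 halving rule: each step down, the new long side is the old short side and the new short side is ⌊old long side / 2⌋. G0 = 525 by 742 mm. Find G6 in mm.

65 × 92 mm

G1: ⌊742/2⌋ × 525 = 371 × 525 mm
G2: ⌊525/2⌋ × 371 = 262 × 371 mm
G3: ⌊371/2⌋ × 262 = 185 × 262 mm
G4: ⌊262/2⌋ × 185 = 131 × 185 mm
G5: ⌊185/2⌋ × 131 = 92 × 131 mm
G6: ⌊131/2⌋ × 92 = 65 × 92 mm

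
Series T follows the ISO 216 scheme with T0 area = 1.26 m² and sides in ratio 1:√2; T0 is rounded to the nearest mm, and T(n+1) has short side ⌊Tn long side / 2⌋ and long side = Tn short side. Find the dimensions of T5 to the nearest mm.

166 × 236 mm

Let T0's short side be w mm. w · w√2 = 1.26 m² = 1,260,000 mm², so w ≈ 943.9 mm and w√2 ≈ 1334.9 mm → T0 = 944 × 1335 mm.
T1: ⌊1335/2⌋ × 944 = 667 × 944 mm
T2: ⌊944/2⌋ × 667 = 472 × 667 mm
T3: ⌊667/2⌋ × 472 = 333 × 472 mm
T4: ⌊472/2⌋ × 333 = 236 × 333 mm
T5: ⌊333/2⌋ × 236 = 166 × 236 mm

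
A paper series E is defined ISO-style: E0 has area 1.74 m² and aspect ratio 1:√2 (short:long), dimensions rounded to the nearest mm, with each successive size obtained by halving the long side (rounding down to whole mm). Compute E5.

196 × 277 mm

Let E0's short side be w mm. w · w√2 = 1.74 m² = 1,740,000 mm², so w ≈ 1109.2 mm and w√2 ≈ 1568.7 mm → E0 = 1109 × 1569 mm.
E1: ⌊1569/2⌋ × 1109 = 784 × 1109 mm
E2: ⌊1109/2⌋ × 784 = 554 × 784 mm
E3: ⌊784/2⌋ × 554 = 392 × 554 mm
E4: ⌊554/2⌋ × 392 = 277 × 392 mm
E5: ⌊392/2⌋ × 277 = 196 × 277 mm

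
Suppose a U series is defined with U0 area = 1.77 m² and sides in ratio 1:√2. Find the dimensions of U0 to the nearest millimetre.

Let the short side be w mm. Then w · w√2 = 1.77 m² = 1,770,000 mm².
w² = 1,770,000/√2, so w ≈ 1118.7 mm; long side = w√2 ≈ 1582.1 mm.

1119 × 1582 mm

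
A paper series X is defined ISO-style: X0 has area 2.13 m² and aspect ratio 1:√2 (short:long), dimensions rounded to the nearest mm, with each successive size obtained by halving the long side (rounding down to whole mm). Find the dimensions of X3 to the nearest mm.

434 × 613 mm

Let X0's short side be w mm. w · w√2 = 2.13 m² = 2,130,000 mm², so w ≈ 1227.2 mm and w√2 ≈ 1735.6 mm → X0 = 1227 × 1736 mm.
X1: ⌊1736/2⌋ × 1227 = 868 × 1227 mm
X2: ⌊1227/2⌋ × 868 = 613 × 868 mm
X3: ⌊868/2⌋ × 613 = 434 × 613 mm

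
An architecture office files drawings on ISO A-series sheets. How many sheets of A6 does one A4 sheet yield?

4

Each ISO step halves the sheet: 1 × A4 → 2 × A5 → 4 × A6
From A4 to A6 is 2 halving steps: 2^2 = 4.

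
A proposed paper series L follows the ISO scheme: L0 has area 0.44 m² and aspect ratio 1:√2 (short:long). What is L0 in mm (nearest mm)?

558 × 789 mm

Let the short side be w mm. Then w · w√2 = 0.44 m² = 440,000 mm².
w² = 440,000/√2, so w ≈ 557.8 mm; long side = w√2 ≈ 788.8 mm.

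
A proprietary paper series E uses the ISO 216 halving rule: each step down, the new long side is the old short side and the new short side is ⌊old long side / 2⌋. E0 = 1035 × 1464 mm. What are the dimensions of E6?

129 × 183 mm

E1: ⌊1464/2⌋ × 1035 = 732 × 1035 mm
E2: ⌊1035/2⌋ × 732 = 517 × 732 mm
E3: ⌊732/2⌋ × 517 = 366 × 517 mm
E4: ⌊517/2⌋ × 366 = 258 × 366 mm
E5: ⌊366/2⌋ × 258 = 183 × 258 mm
E6: ⌊258/2⌋ × 183 = 129 × 183 mm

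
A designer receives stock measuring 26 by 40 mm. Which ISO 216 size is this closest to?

Aspect ratio 40/26 ≈ 1.538 (ISO target is √2 ≈ 1.414).
In the C-series (envelope sizes, between A and B): C10 = 28 × 40 mm.
Off by 2 mm total — nearest standard size.

C10 (28 × 40 mm)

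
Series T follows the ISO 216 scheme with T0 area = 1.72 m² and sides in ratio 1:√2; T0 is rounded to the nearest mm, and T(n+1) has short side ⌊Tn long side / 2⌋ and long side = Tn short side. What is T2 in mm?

551 × 780 mm

Let T0's short side be w mm. w · w√2 = 1.72 m² = 1,720,000 mm², so w ≈ 1102.8 mm and w√2 ≈ 1559.6 mm → T0 = 1103 × 1560 mm.
T1: ⌊1560/2⌋ × 1103 = 780 × 1103 mm
T2: ⌊1103/2⌋ × 780 = 551 × 780 mm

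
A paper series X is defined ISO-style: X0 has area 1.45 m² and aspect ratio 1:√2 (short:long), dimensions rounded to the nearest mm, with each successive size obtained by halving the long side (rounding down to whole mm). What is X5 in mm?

Let X0's short side be w mm. w · w√2 = 1.45 m² = 1,450,000 mm², so w ≈ 1012.6 mm and w√2 ≈ 1432.0 mm → X0 = 1013 × 1432 mm.
X1: ⌊1432/2⌋ × 1013 = 716 × 1013 mm
X2: ⌊1013/2⌋ × 716 = 506 × 716 mm
X3: ⌊716/2⌋ × 506 = 358 × 506 mm
X4: ⌊506/2⌋ × 358 = 253 × 358 mm
X5: ⌊358/2⌋ × 253 = 179 × 253 mm

179 × 253 mm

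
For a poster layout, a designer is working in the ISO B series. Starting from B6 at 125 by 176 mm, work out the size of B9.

B7: ⌊176/2⌋ × 125 = 88 × 125 mm
B8: ⌊125/2⌋ × 88 = 62 × 88 mm
B9: ⌊88/2⌋ × 62 = 44 × 62 mm

44 × 62 mm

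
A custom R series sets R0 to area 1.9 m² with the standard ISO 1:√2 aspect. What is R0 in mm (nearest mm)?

1159 × 1639 mm

Let the short side be w mm. Then w · w√2 = 1.9 m² = 1,900,000 mm².
w² = 1,900,000/√2, so w ≈ 1159.1 mm; long side = w√2 ≈ 1639.2 mm.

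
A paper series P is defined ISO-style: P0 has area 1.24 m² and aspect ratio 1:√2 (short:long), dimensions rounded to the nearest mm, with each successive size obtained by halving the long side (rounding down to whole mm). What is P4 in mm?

234 × 331 mm

Let P0's short side be w mm. w · w√2 = 1.24 m² = 1,240,000 mm², so w ≈ 936.4 mm and w√2 ≈ 1324.2 mm → P0 = 936 × 1324 mm.
P1: ⌊1324/2⌋ × 936 = 662 × 936 mm
P2: ⌊936/2⌋ × 662 = 468 × 662 mm
P3: ⌊662/2⌋ × 468 = 331 × 468 mm
P4: ⌊468/2⌋ × 331 = 234 × 331 mm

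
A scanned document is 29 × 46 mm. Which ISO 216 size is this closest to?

B10 (31 × 44 mm)

Aspect ratio 46/29 ≈ 1.586 (ISO target is √2 ≈ 1.414).
In the B-series (B0 = 1000 × 1414 mm): B10 = 31 × 44 mm.
Off by 4 mm total — nearest standard size.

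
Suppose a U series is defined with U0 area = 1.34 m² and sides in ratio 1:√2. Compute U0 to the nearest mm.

Let the short side be w mm. Then w · w√2 = 1.34 m² = 1,340,000 mm².
w² = 1,340,000/√2, so w ≈ 973.4 mm; long side = w√2 ≈ 1376.6 mm.

973 × 1377 mm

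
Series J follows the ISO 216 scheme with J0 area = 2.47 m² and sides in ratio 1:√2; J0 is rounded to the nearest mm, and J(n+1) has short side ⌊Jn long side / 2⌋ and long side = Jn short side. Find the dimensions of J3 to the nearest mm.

467 × 661 mm

Let J0's short side be w mm. w · w√2 = 2.47 m² = 2,470,000 mm², so w ≈ 1321.6 mm and w√2 ≈ 1869.0 mm → J0 = 1322 × 1869 mm.
J1: ⌊1869/2⌋ × 1322 = 934 × 1322 mm
J2: ⌊1322/2⌋ × 934 = 661 × 934 mm
J3: ⌊934/2⌋ × 661 = 467 × 661 mm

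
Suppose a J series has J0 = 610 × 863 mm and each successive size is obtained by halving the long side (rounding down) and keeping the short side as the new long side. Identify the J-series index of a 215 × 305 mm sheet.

J3

J0: 610 × 863 mm
J1: 431 × 610 mm
J2: 305 × 431 mm
J3: 215 × 305 mm
J4: 152 × 215 mm
→ matches J3.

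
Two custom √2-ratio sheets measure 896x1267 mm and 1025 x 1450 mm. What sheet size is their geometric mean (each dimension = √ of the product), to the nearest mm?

Short side: √(896 · 1025) = √918400 ≈ 958.3 → 958 mm
Long side: √(1267 · 1450) = √1837150 ≈ 1355.4 → 1355 mm

958 × 1355 mm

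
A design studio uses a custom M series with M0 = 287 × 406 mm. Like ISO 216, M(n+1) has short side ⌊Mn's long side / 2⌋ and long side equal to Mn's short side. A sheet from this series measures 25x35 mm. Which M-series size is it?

M7

M0: 287 × 406 mm
M1: 203 × 287 mm
M2: 143 × 203 mm
M3: 101 × 143 mm
M4: 71 × 101 mm
M5: 50 × 71 mm
M6: 35 × 50 mm
M7: 25 × 35 mm
M8: 17 × 25 mm
→ matches M7.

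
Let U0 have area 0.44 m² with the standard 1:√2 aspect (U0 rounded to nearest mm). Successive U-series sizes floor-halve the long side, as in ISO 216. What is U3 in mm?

Let U0's short side be w mm. w · w√2 = 0.44 m² = 440,000 mm², so w ≈ 557.8 mm and w√2 ≈ 788.8 mm → U0 = 558 × 789 mm.
U1: ⌊789/2⌋ × 558 = 394 × 558 mm
U2: ⌊558/2⌋ × 394 = 279 × 394 mm
U3: ⌊394/2⌋ × 279 = 197 × 279 mm

197 × 279 mm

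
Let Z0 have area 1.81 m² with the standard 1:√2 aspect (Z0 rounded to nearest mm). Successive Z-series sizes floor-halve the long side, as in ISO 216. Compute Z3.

400 × 565 mm

Let Z0's short side be w mm. w · w√2 = 1.81 m² = 1,810,000 mm², so w ≈ 1131.3 mm and w√2 ≈ 1599.9 mm → Z0 = 1131 × 1600 mm.
Z1: ⌊1600/2⌋ × 1131 = 800 × 1131 mm
Z2: ⌊1131/2⌋ × 800 = 565 × 800 mm
Z3: ⌊800/2⌋ × 565 = 400 × 565 mm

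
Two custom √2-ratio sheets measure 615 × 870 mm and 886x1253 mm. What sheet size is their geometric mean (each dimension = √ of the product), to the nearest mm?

738 × 1044 mm

Short side: √(615 · 886) = √544890 ≈ 738.2 → 738 mm
Long side: √(870 · 1253) = √1090110 ≈ 1044.1 → 1044 mm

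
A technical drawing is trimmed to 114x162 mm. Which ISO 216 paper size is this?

Aspect ratio 162/114 ≈ 1.421 — close to the ISO √2 ≈ 1.414.
In the C-series (envelope sizes, between A and B): C6 = 114 × 162 mm.

C6 (114 × 162 mm)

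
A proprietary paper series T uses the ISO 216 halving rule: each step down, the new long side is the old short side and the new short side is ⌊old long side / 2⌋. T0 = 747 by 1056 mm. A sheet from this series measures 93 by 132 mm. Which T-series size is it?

T0: 747 × 1056 mm
T1: 528 × 747 mm
T2: 373 × 528 mm
T3: 264 × 373 mm
T4: 186 × 264 mm
T5: 132 × 186 mm
T6: 93 × 132 mm
T7: 66 × 93 mm
→ matches T6.

T6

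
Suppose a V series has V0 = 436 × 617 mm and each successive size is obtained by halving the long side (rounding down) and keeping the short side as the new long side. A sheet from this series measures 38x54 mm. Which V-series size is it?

V0: 436 × 617 mm
V1: 308 × 436 mm
V2: 218 × 308 mm
V3: 154 × 218 mm
V4: 109 × 154 mm
V5: 77 × 109 mm
V6: 54 × 77 mm
V7: 38 × 54 mm
V8: 27 × 38 mm
→ matches V7.

V7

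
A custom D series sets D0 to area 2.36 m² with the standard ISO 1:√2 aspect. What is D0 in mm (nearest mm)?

1292 × 1827 mm

Let the short side be w mm. Then w · w√2 = 2.36 m² = 2,360,000 mm².
w² = 2,360,000/√2, so w ≈ 1291.8 mm; long side = w√2 ≈ 1826.9 mm.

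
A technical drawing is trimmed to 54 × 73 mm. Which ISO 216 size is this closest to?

Aspect ratio 73/54 ≈ 1.352 (ISO target is √2 ≈ 1.414).
In the A-series (A0 area = 1 m²): A8 = 52 × 74 mm.
Off by 3 mm total — nearest standard size.

A8 (52 × 74 mm)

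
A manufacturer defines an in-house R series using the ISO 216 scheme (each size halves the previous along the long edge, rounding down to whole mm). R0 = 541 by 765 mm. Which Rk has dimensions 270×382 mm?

R0: 541 × 765 mm
R1: 382 × 541 mm
R2: 270 × 382 mm
R3: 191 × 270 mm
→ matches R2.

R2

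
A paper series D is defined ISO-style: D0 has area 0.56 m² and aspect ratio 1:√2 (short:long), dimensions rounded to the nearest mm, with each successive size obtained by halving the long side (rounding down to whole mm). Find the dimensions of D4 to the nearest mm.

157 × 222 mm

Let D0's short side be w mm. w · w√2 = 0.56 m² = 560,000 mm², so w ≈ 629.3 mm and w√2 ≈ 889.9 mm → D0 = 629 × 890 mm.
D1: ⌊890/2⌋ × 629 = 445 × 629 mm
D2: ⌊629/2⌋ × 445 = 314 × 445 mm
D3: ⌊445/2⌋ × 314 = 222 × 314 mm
D4: ⌊314/2⌋ × 222 = 157 × 222 mm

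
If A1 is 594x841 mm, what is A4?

A2: ⌊841/2⌋ × 594 = 420 × 594 mm
A3: ⌊594/2⌋ × 420 = 297 × 420 mm
A4: ⌊420/2⌋ × 297 = 210 × 297 mm

210 × 297 mm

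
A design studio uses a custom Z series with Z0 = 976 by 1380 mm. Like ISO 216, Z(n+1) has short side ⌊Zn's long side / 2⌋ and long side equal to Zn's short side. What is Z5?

172 × 244 mm

Z1: ⌊1380/2⌋ × 976 = 690 × 976 mm
Z2: ⌊976/2⌋ × 690 = 488 × 690 mm
Z3: ⌊690/2⌋ × 488 = 345 × 488 mm
Z4: ⌊488/2⌋ × 345 = 244 × 345 mm
Z5: ⌊345/2⌋ × 244 = 172 × 244 mm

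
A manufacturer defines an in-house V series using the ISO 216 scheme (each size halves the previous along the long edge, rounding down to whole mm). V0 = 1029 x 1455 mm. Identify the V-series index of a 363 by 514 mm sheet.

V3

V0: 1029 × 1455 mm
V1: 727 × 1029 mm
V2: 514 × 727 mm
V3: 363 × 514 mm
V4: 257 × 363 mm
→ matches V3.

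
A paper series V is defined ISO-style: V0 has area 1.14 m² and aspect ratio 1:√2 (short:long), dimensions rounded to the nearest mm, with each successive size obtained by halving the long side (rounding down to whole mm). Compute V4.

224 × 317 mm

Let V0's short side be w mm. w · w√2 = 1.14 m² = 1,140,000 mm², so w ≈ 897.8 mm and w√2 ≈ 1269.7 mm → V0 = 898 × 1270 mm.
V1: ⌊1270/2⌋ × 898 = 635 × 898 mm
V2: ⌊898/2⌋ × 635 = 449 × 635 mm
V3: ⌊635/2⌋ × 449 = 317 × 449 mm
V4: ⌊449/2⌋ × 317 = 224 × 317 mm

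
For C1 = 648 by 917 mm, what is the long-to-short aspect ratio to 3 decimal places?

917 / 648 = 1.415
Matches √2 ≈ 1.414 — the ISO 216 defining ratio.

1.415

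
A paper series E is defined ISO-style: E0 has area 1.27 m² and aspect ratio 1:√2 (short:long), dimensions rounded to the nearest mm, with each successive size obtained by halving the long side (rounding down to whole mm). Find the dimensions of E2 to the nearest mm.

Let E0's short side be w mm. w · w√2 = 1.27 m² = 1,270,000 mm², so w ≈ 947.6 mm and w√2 ≈ 1340.2 mm → E0 = 948 × 1340 mm.
E1: ⌊1340/2⌋ × 948 = 670 × 948 mm
E2: ⌊948/2⌋ × 670 = 474 × 670 mm

474 × 670 mm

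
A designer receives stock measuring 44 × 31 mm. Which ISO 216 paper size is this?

Aspect ratio 44/31 ≈ 1.419 — close to the ISO √2 ≈ 1.414.
In the B-series (B0 = 1000 × 1414 mm): B10 = 31 × 44 mm.

B10 (31 × 44 mm)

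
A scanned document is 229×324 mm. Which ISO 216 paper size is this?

Aspect ratio 324/229 ≈ 1.415 — close to the ISO √2 ≈ 1.414.
In the C-series (envelope sizes, between A and B): C4 = 229 × 324 mm.

C4 (229 × 324 mm)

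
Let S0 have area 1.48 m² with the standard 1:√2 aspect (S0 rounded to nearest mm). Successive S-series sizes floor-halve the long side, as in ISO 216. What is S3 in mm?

Let S0's short side be w mm. w · w√2 = 1.48 m² = 1,480,000 mm², so w ≈ 1023.0 mm and w√2 ≈ 1446.7 mm → S0 = 1023 × 1447 mm.
S1: ⌊1447/2⌋ × 1023 = 723 × 1023 mm
S2: ⌊1023/2⌋ × 723 = 511 × 723 mm
S3: ⌊723/2⌋ × 511 = 361 × 511 mm

361 × 511 mm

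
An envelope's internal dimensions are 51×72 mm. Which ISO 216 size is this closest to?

Aspect ratio 72/51 ≈ 1.412 — close to the ISO √2 ≈ 1.414.
In the A-series (A0 area = 1 m²): A8 = 52 × 74 mm.
Off by 3 mm total — nearest standard size.

A8 (52 × 74 mm)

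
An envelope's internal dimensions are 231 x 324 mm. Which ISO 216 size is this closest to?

C4 (229 × 324 mm)

Aspect ratio 324/231 ≈ 1.403 — close to the ISO √2 ≈ 1.414.
In the C-series (envelope sizes, between A and B): C4 = 229 × 324 mm.
Off by 2 mm total — nearest standard size.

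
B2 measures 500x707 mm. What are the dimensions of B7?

B3: ⌊707/2⌋ × 500 = 353 × 500 mm
B4: ⌊500/2⌋ × 353 = 250 × 353 mm
B5: ⌊353/2⌋ × 250 = 176 × 250 mm
B6: ⌊250/2⌋ × 176 = 125 × 176 mm
B7: ⌊176/2⌋ × 125 = 88 × 125 mm

88 × 125 mm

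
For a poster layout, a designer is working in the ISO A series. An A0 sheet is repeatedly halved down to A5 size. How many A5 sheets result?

32

A0 = 841 × 1189 mm; A5 = 148 × 210 mm.
Each halving step doubles the count; 5 steps from A0 to A5.
2^5 = 32.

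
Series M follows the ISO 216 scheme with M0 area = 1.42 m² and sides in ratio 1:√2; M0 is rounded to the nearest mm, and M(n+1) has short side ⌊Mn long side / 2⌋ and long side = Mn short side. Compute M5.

Let M0's short side be w mm. w · w√2 = 1.42 m² = 1,420,000 mm², so w ≈ 1002.0 mm and w√2 ≈ 1417.1 mm → M0 = 1002 × 1417 mm.
M1: ⌊1417/2⌋ × 1002 = 708 × 1002 mm
M2: ⌊1002/2⌋ × 708 = 501 × 708 mm
M3: ⌊708/2⌋ × 501 = 354 × 501 mm
M4: ⌊501/2⌋ × 354 = 250 × 354 mm
M5: ⌊354/2⌋ × 250 = 177 × 250 mm

177 × 250 mm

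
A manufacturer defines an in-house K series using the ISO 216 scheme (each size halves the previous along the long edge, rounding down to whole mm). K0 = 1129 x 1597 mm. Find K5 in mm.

K1: ⌊1597/2⌋ × 1129 = 798 × 1129 mm
K2: ⌊1129/2⌋ × 798 = 564 × 798 mm
K3: ⌊798/2⌋ × 564 = 399 × 564 mm
K4: ⌊564/2⌋ × 399 = 282 × 399 mm
K5: ⌊399/2⌋ × 282 = 199 × 282 mm

199 × 282 mm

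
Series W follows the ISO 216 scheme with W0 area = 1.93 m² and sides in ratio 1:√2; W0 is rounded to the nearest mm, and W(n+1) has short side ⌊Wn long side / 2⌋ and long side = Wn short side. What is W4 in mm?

Let W0's short side be w mm. w · w√2 = 1.93 m² = 1,930,000 mm², so w ≈ 1168.2 mm and w√2 ≈ 1652.1 mm → W0 = 1168 × 1652 mm.
W1: ⌊1652/2⌋ × 1168 = 826 × 1168 mm
W2: ⌊1168/2⌋ × 826 = 584 × 826 mm
W3: ⌊826/2⌋ × 584 = 413 × 584 mm
W4: ⌊584/2⌋ × 413 = 292 × 413 mm

292 × 413 mm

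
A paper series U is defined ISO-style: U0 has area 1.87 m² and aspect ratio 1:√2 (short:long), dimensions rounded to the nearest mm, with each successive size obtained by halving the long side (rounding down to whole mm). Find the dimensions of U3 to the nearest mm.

Let U0's short side be w mm. w · w√2 = 1.87 m² = 1,870,000 mm², so w ≈ 1149.9 mm and w√2 ≈ 1626.2 mm → U0 = 1150 × 1626 mm.
U1: ⌊1626/2⌋ × 1150 = 813 × 1150 mm
U2: ⌊1150/2⌋ × 813 = 575 × 813 mm
U3: ⌊813/2⌋ × 575 = 406 × 575 mm

406 × 575 mm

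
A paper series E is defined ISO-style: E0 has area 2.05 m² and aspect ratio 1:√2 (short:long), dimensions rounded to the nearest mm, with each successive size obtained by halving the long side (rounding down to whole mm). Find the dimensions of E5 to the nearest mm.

212 × 301 mm

Let E0's short side be w mm. w · w√2 = 2.05 m² = 2,050,000 mm², so w ≈ 1204.0 mm and w√2 ≈ 1702.7 mm → E0 = 1204 × 1703 mm.
E1: ⌊1703/2⌋ × 1204 = 851 × 1204 mm
E2: ⌊1204/2⌋ × 851 = 602 × 851 mm
E3: ⌊851/2⌋ × 602 = 425 × 602 mm
E4: ⌊602/2⌋ × 425 = 301 × 425 mm
E5: ⌊425/2⌋ × 301 = 212 × 301 mm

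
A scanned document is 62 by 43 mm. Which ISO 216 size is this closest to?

Aspect ratio 62/43 ≈ 1.442 (ISO target is √2 ≈ 1.414).
In the B-series (B0 = 1000 × 1414 mm): B9 = 44 × 62 mm.
Off by 1 mm total — nearest standard size.

B9 (44 × 62 mm)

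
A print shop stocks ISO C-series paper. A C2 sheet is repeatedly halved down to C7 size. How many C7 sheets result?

32

C2 = 458 × 648 mm; C7 = 81 × 114 mm.
Each halving step doubles the count; 5 steps from C2 to C7.
2^5 = 32.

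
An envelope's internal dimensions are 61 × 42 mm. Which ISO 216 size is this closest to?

B9 (44 × 62 mm)

Aspect ratio 61/42 ≈ 1.452 (ISO target is √2 ≈ 1.414).
In the B-series (B0 = 1000 × 1414 mm): B9 = 44 × 62 mm.
Off by 3 mm total — nearest standard size.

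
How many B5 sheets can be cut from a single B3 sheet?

B3 = 353 × 500 mm; B5 = 176 × 250 mm.
Each halving step doubles the count; 2 steps from B3 to B5.
2^2 = 4.

4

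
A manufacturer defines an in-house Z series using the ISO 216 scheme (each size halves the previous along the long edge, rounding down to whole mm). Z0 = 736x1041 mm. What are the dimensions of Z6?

92 × 130 mm

Z1: ⌊1041/2⌋ × 736 = 520 × 736 mm
Z2: ⌊736/2⌋ × 520 = 368 × 520 mm
Z3: ⌊520/2⌋ × 368 = 260 × 368 mm
Z4: ⌊368/2⌋ × 260 = 184 × 260 mm
Z5: ⌊260/2⌋ × 184 = 130 × 184 mm
Z6: ⌊184/2⌋ × 130 = 92 × 130 mm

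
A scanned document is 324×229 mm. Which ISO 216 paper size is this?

Aspect ratio 324/229 ≈ 1.415 — close to the ISO √2 ≈ 1.414.
In the C-series (envelope sizes, between A and B): C4 = 229 × 324 mm.

C4 (229 × 324 mm)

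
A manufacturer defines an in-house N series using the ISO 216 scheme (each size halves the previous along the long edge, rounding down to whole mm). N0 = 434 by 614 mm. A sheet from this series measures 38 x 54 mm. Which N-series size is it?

N7

N0: 434 × 614 mm
N1: 307 × 434 mm
N2: 217 × 307 mm
N3: 153 × 217 mm
N4: 108 × 153 mm
N5: 76 × 108 mm
N6: 54 × 76 mm
N7: 38 × 54 mm
N8: 27 × 38 mm
→ matches N7.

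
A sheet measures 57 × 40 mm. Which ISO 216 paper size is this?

C9 (40 × 57 mm)

Aspect ratio 57/40 ≈ 1.425 — close to the ISO √2 ≈ 1.414.
In the C-series (envelope sizes, between A and B): C9 = 40 × 57 mm.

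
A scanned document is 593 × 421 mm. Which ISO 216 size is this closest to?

A2 (420 × 594 mm)

Aspect ratio 593/421 ≈ 1.409 — close to the ISO √2 ≈ 1.414.
In the A-series (A0 area = 1 m²): A2 = 420 × 594 mm.
Off by 2 mm total — nearest standard size.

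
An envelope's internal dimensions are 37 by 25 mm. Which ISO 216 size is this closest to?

Aspect ratio 37/25 ≈ 1.480 (ISO target is √2 ≈ 1.414).
In the A-series (A0 area = 1 m²): A10 = 26 × 37 mm.
Off by 1 mm total — nearest standard size.

A10 (26 × 37 mm)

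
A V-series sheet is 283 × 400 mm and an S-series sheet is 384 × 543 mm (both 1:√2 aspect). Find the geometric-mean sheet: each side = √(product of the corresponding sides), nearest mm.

Short side: √(283 · 384) = √108672 ≈ 329.7 → 330 mm
Long side: √(400 · 543) = √217200 ≈ 466.0 → 466 mm

330 × 466 mm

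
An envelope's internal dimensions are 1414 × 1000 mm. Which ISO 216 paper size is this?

B0 (1000 × 1414 mm)

Aspect ratio 1414/1000 ≈ 1.414 — close to the ISO √2 ≈ 1.414.
In the B-series (B0 = 1000 × 1414 mm): B0 = 1000 × 1414 mm.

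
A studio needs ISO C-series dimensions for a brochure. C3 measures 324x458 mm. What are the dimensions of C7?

C4: ⌊458/2⌋ × 324 = 229 × 324 mm
C5: ⌊324/2⌋ × 229 = 162 × 229 mm
C6: ⌊229/2⌋ × 162 = 114 × 162 mm
C7: ⌊162/2⌋ × 114 = 81 × 114 mm

81 × 114 mm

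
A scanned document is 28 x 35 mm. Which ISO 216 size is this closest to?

Aspect ratio 35/28 ≈ 1.250 (ISO target is √2 ≈ 1.414).
In the A-series (A0 area = 1 m²): A10 = 26 × 37 mm.
Off by 4 mm total — nearest standard size.

A10 (26 × 37 mm)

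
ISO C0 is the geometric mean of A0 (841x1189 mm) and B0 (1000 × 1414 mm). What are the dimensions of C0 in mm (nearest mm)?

917 × 1297 mm

Short: √(841 · 1000) = √841000 ≈ 917.1 mm.
Long: √(1189 · 1414) = √1681246 ≈ 1296.6 mm.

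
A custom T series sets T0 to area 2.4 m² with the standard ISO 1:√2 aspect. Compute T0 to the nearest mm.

Let the short side be w mm. Then w · w√2 = 2.4 m² = 2,400,000 mm².
w² = 2,400,000/√2, so w ≈ 1302.7 mm; long side = w√2 ≈ 1842.3 mm.

1303 × 1842 mm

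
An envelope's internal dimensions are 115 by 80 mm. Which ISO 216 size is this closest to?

Aspect ratio 115/80 ≈ 1.438 (ISO target is √2 ≈ 1.414).
In the C-series (envelope sizes, between A and B): C7 = 81 × 114 mm.
Off by 2 mm total — nearest standard size.

C7 (81 × 114 mm)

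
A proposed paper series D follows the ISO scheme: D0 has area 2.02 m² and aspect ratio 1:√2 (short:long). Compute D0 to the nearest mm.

Let the short side be w mm. Then w · w√2 = 2.02 m² = 2,020,000 mm².
w² = 2,020,000/√2, so w ≈ 1195.1 mm; long side = w√2 ≈ 1690.2 mm.

1195 × 1690 mm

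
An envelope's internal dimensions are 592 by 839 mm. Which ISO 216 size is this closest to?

A1 (594 × 841 mm)

Aspect ratio 839/592 ≈ 1.417 — close to the ISO √2 ≈ 1.414.
In the A-series (A0 area = 1 m²): A1 = 594 × 841 mm.
Off by 4 mm total — nearest standard size.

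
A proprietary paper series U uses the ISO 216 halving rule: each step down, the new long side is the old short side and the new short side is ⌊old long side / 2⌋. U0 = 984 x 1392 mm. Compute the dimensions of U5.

U1: ⌊1392/2⌋ × 984 = 696 × 984 mm
U2: ⌊984/2⌋ × 696 = 492 × 696 mm
U3: ⌊696/2⌋ × 492 = 348 × 492 mm
U4: ⌊492/2⌋ × 348 = 246 × 348 mm
U5: ⌊348/2⌋ × 246 = 174 × 246 mm

174 × 246 mm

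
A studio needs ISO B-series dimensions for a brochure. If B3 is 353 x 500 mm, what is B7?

88 × 125 mm

B4: ⌊500/2⌋ × 353 = 250 × 353 mm
B5: ⌊353/2⌋ × 250 = 176 × 250 mm
B6: ⌊250/2⌋ × 176 = 125 × 176 mm
B7: ⌊176/2⌋ × 125 = 88 × 125 mm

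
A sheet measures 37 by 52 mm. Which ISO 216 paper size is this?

A9 (37 × 52 mm)

Aspect ratio 52/37 ≈ 1.405 — close to the ISO √2 ≈ 1.414.
In the A-series (A0 area = 1 m²): A9 = 37 × 52 mm.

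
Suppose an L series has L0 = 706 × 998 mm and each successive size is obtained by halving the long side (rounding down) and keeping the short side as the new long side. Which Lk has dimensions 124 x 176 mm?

L0: 706 × 998 mm
L1: 499 × 706 mm
L2: 353 × 499 mm
L3: 249 × 353 mm
L4: 176 × 249 mm
L5: 124 × 176 mm
L6: 88 × 124 mm
→ matches L5.

L5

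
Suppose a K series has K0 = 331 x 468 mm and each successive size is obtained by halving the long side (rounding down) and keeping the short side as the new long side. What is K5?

58 × 82 mm

K1 = 234 × 331 mm (from K0 by 1 halving).
K2: ⌊331/2⌋ × 234 = 165 × 234 mm
K3: ⌊234/2⌋ × 165 = 117 × 165 mm
K4: ⌊165/2⌋ × 117 = 82 × 117 mm
K5: ⌊117/2⌋ × 82 = 58 × 82 mm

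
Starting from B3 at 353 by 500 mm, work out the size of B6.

125 × 176 mm

B4: ⌊500/2⌋ × 353 = 250 × 353 mm
B5: ⌊353/2⌋ × 250 = 176 × 250 mm
B6: ⌊250/2⌋ × 176 = 125 × 176 mm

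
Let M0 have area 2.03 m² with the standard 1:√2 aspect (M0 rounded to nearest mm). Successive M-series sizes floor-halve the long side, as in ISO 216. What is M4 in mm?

Let M0's short side be w mm. w · w√2 = 2.03 m² = 2,030,000 mm², so w ≈ 1198.1 mm and w√2 ≈ 1694.4 mm → M0 = 1198 × 1694 mm.
M1: ⌊1694/2⌋ × 1198 = 847 × 1198 mm
M2: ⌊1198/2⌋ × 847 = 599 × 847 mm
M3: ⌊847/2⌋ × 599 = 423 × 599 mm
M4: ⌊599/2⌋ × 423 = 299 × 423 mm

299 × 423 mm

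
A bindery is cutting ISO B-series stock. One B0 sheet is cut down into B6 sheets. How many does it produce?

B0 = 1000 × 1414 mm; B6 = 125 × 176 mm.
Each halving step doubles the count; 6 steps from B0 to B6.
2^6 = 64.

64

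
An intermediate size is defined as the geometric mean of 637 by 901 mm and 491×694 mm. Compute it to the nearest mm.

559 × 791 mm

Short side: √(637 · 491) = √312767 ≈ 559.3 → 559 mm
Long side: √(901 · 694) = √625294 ≈ 790.8 → 791 mm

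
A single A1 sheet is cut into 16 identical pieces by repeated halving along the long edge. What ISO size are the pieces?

16 = 2^4, so 4 halving steps.
A1 → A2 → … → A5 after 4 steps.

A5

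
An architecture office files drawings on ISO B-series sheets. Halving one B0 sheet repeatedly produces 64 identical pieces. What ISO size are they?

64 = 2^6, so 6 halving steps.
B0 → B1 → … → B6 after 6 steps.

B6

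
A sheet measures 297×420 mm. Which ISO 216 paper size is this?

A3 (297 × 420 mm)

Aspect ratio 420/297 ≈ 1.414 — close to the ISO √2 ≈ 1.414.
In the A-series (A0 area = 1 m²): A3 = 297 × 420 mm.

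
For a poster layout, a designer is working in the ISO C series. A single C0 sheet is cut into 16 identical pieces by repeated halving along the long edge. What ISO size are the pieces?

C4

16 = 2^4, so 4 halving steps.
C0 → C1 → … → C4 after 4 steps.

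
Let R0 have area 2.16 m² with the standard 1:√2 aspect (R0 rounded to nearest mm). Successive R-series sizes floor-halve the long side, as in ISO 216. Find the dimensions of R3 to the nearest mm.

437 × 618 mm

Let R0's short side be w mm. w · w√2 = 2.16 m² = 2,160,000 mm², so w ≈ 1235.9 mm and w√2 ≈ 1747.8 mm → R0 = 1236 × 1748 mm.
R1: ⌊1748/2⌋ × 1236 = 874 × 1236 mm
R2: ⌊1236/2⌋ × 874 = 618 × 874 mm
R3: ⌊874/2⌋ × 618 = 437 × 618 mm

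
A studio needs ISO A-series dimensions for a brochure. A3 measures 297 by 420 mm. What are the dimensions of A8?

52 × 74 mm

A4: ⌊420/2⌋ × 297 = 210 × 297 mm
A5: ⌊297/2⌋ × 210 = 148 × 210 mm
A6: ⌊210/2⌋ × 148 = 105 × 148 mm
A7: ⌊148/2⌋ × 105 = 74 × 105 mm
A8: ⌊105/2⌋ × 74 = 52 × 74 mm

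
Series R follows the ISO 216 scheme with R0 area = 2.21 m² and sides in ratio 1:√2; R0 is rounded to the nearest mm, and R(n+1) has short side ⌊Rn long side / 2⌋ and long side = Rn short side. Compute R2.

Let R0's short side be w mm. w · w√2 = 2.21 m² = 2,210,000 mm², so w ≈ 1250.1 mm and w√2 ≈ 1767.9 mm → R0 = 1250 × 1768 mm.
R1: ⌊1768/2⌋ × 1250 = 884 × 1250 mm
R2: ⌊1250/2⌋ × 884 = 625 × 884 mm

625 × 884 mm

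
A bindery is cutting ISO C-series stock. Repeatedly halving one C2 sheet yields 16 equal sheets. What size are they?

16 = 2^4, so 4 halving steps.
C2 → C3 → … → C6 after 4 steps.

C6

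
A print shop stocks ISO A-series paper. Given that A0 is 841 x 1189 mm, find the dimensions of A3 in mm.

297 × 420 mm

A1: ⌊1189/2⌋ × 841 = 594 × 841 mm
A2: ⌊841/2⌋ × 594 = 420 × 594 mm
A3: ⌊594/2⌋ × 420 = 297 × 420 mm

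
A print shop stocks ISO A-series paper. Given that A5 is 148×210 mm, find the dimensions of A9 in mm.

37 × 52 mm

A6: ⌊210/2⌋ × 148 = 105 × 148 mm
A7: ⌊148/2⌋ × 105 = 74 × 105 mm
A8: ⌊105/2⌋ × 74 = 52 × 74 mm
A9: ⌊74/2⌋ × 52 = 37 × 52 mm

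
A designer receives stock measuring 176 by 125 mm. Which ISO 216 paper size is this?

B6 (125 × 176 mm)

Aspect ratio 176/125 ≈ 1.408 — close to the ISO √2 ≈ 1.414.
In the B-series (B0 = 1000 × 1414 mm): B6 = 125 × 176 mm.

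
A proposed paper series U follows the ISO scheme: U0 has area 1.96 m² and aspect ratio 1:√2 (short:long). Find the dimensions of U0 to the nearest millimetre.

Let the short side be w mm. Then w · w√2 = 1.96 m² = 1,960,000 mm².
w² = 1,960,000/√2, so w ≈ 1177.3 mm; long side = w√2 ≈ 1664.9 mm.

1177 × 1665 mm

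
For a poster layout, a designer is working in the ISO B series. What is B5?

176 × 250 mm

B0 = 1000 × 1414 mm (B0 has a 1000 mm short side, aspect 1:√2).
B1: ⌊1414/2⌋ × 1000 = 707 × 1000 mm
B2: ⌊1000/2⌋ × 707 = 500 × 707 mm
B3: ⌊707/2⌋ × 500 = 353 × 500 mm
B4: ⌊500/2⌋ × 353 = 250 × 353 mm
B5: ⌊353/2⌋ × 250 = 176 × 250 mm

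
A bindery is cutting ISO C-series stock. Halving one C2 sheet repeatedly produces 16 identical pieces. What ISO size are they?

16 = 2^4, so 4 halving steps.
C2 → C3 → … → C6 after 4 steps.

C6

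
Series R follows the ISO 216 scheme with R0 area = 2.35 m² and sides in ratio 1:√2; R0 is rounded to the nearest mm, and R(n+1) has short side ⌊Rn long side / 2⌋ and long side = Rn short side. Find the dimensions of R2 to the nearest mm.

644 × 911 mm

Let R0's short side be w mm. w · w√2 = 2.35 m² = 2,350,000 mm², so w ≈ 1289.1 mm and w√2 ≈ 1823.0 mm → R0 = 1289 × 1823 mm.
R1: ⌊1823/2⌋ × 1289 = 911 × 1289 mm
R2: ⌊1289/2⌋ × 911 = 644 × 911 mm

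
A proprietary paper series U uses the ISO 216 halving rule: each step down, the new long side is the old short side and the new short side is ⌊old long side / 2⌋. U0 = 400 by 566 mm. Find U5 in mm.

U1: ⌊566/2⌋ × 400 = 283 × 400 mm
U2: ⌊400/2⌋ × 283 = 200 × 283 mm
U3: ⌊283/2⌋ × 200 = 141 × 200 mm
U4: ⌊200/2⌋ × 141 = 100 × 141 mm
U5: ⌊141/2⌋ × 100 = 70 × 100 mm

70 × 100 mm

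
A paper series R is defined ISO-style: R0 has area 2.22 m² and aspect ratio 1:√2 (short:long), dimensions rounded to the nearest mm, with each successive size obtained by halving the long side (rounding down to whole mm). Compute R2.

626 × 886 mm

Let R0's short side be w mm. w · w√2 = 2.22 m² = 2,220,000 mm², so w ≈ 1252.9 mm and w√2 ≈ 1771.9 mm → R0 = 1253 × 1772 mm.
R1: ⌊1772/2⌋ × 1253 = 886 × 1253 mm
R2: ⌊1253/2⌋ × 886 = 626 × 886 mm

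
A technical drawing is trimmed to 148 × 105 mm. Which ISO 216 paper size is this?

Aspect ratio 148/105 ≈ 1.410 — close to the ISO √2 ≈ 1.414.
In the A-series (A0 area = 1 m²): A6 = 105 × 148 mm.

A6 (105 × 148 mm)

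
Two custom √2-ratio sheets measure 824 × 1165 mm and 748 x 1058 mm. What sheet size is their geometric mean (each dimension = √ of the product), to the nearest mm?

Short side: √(824 · 748) = √616352 ≈ 785.1 → 785 mm
Long side: √(1165 · 1058) = √1232570 ≈ 1110.2 → 1110 mm

785 × 1110 mm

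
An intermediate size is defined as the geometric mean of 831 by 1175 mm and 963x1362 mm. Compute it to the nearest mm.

Short side: √(831 · 963) = √800253 ≈ 894.6 → 895 mm
Long side: √(1175 · 1362) = √1600350 ≈ 1265.0 → 1265 mm

895 × 1265 mm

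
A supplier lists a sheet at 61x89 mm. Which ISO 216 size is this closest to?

Aspect ratio 89/61 ≈ 1.459 (ISO target is √2 ≈ 1.414).
In the B-series (B0 = 1000 × 1414 mm): B8 = 62 × 88 mm.
Off by 2 mm total — nearest standard size.

B8 (62 × 88 mm)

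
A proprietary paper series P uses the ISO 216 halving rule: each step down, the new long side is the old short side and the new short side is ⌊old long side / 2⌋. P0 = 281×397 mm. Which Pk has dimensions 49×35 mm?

P6

P0: 281 × 397 mm
P1: 198 × 281 mm
P2: 140 × 198 mm
P3: 99 × 140 mm
P4: 70 × 99 mm
P5: 49 × 70 mm
P6: 35 × 49 mm
P7: 24 × 35 mm
→ matches P6.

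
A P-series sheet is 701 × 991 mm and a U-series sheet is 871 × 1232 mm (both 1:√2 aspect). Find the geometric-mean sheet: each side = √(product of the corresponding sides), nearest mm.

781 × 1105 mm

Short side: √(701 · 871) = √610571 ≈ 781.4 → 781 mm
Long side: √(991 · 1232) = √1220912 ≈ 1104.9 → 1105 mm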